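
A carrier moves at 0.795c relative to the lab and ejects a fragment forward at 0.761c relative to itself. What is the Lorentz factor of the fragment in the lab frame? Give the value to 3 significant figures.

γ ≈ 4.08

u_lab = (0.761 + 0.795)/(1 + 0.761×0.795) = 1.556/1.60500 = 0.969473
γ = 1/√(1 − 0.969473²) = 4.08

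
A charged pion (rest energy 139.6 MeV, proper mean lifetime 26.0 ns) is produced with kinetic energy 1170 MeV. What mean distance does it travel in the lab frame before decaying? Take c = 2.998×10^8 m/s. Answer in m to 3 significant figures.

γ = 1 + K/(m₀c²) = 1 + 1170/139.6 = 9.3811
β = √(1 − 1/γ²) = 0.99430
Dilated lifetime: γτ₀ = 9.3811 × 26.0 ns = 243.91 ns
d = βc·γτ₀ = 0.99430 × (2.998×10^8 m/s) × 2.4391×10^-7 s = 72.7 m

d ≈ 72.7 m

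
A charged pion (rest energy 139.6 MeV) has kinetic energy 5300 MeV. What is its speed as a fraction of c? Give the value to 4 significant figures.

γ = 1 + K/(m₀c²) = 1 + 5300/139.6 = 38.9656
β = √(1 − 1/γ²) = 0.9997

β ≈ 0.9997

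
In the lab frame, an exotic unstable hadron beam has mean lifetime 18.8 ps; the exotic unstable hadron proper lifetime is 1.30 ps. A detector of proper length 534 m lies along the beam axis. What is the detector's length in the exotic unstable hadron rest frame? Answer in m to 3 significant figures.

L ≈ 36.9 m

Time dilation ⇒ γ = Δt/τ₀ = 18.8/1.30 = 14.462
Length contraction: L = L₀/γ = 534/14.462 = 36.9 m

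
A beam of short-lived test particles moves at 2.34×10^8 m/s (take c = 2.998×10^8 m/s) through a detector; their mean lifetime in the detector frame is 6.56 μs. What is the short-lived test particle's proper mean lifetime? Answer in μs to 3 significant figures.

τ₀ ≈ 4.10 μs

β = v/c = 2.34×10^8 / 2.998×10^8 = 0.78052
γ = 1/√(1 − 0.78052²) = 1.5997
Proper time: τ₀ = Δt/γ = 6.56/1.5997 = 4.10 μs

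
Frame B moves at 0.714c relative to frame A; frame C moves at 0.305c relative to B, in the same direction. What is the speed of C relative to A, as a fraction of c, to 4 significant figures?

u ≈ 0.8368c

Compose boost 2: (0.305 + 0.714)/(1 + 0.305×0.714) = 1.019/1.21777 = 0.8368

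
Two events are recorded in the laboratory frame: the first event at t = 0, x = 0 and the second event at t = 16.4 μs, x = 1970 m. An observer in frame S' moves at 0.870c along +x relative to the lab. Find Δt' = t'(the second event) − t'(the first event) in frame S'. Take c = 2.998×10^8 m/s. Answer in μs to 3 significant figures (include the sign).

Δt' ≈ 21.7 μs

γ = 1/√(1 − 0.870²) = 2.0282
Δt' = γ(Δt − vΔx/c²) = 2.0282 × (16.4 μs − 0.870×1970 m / (2.998×10^8 m/s))
= 2.0282 × (10.683 μs) = 21.7 μs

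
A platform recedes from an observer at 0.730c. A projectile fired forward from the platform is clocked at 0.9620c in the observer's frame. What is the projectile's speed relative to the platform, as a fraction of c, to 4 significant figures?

u' ≈ 0.7792c

Inverse velocity addition: u' = (u − v)/(1 − uv/c²)
= (0.9620 − 0.730)/(1 − 0.9620×0.730) = 0.2320/0.297740 = 0.7792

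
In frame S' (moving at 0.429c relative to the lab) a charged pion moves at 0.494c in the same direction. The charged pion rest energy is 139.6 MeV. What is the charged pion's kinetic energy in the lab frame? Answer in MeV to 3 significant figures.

u_lab = (0.494 + 0.429)/(1 + 0.494×0.429) = 0.761598
γ = 1/√(1 − 0.761598²) = 1.5431
K = (γ − 1)m₀c² = (1.5431 − 1) × 139.6 = 0.54309 × 139.6 = 75.8 MeV

K ≈ 75.8 MeV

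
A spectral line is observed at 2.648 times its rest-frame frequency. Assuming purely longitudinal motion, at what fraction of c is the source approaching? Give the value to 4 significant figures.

f_obs/f_src = √((1+β)/(1−β)) = 2.648  ⇒  (1+β)/(1−β) = 7.01190
β = |1 − D²|/(1 + D²) = |1 − 7.01190|/(1 + 7.01190) = 0.7504

β ≈ 0.7504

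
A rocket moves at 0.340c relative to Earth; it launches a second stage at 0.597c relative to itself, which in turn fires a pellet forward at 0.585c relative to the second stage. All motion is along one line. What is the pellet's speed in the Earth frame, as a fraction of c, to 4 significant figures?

Compose boost 2: (0.597 + 0.340)/(1 + 0.597×0.340) = 0.9370/1.20298 = 0.778899
Compose boost 3: (0.585 + 0.778899)/(1 + 0.585×0.778899) = 1.36390/1.45566 = 0.9370

u ≈ 0.9370c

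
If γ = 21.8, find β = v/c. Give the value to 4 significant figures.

β = √(1 − 1/γ²) = √(1 − 1/21.8²) = √(0.997896) = 0.9989

β ≈ 0.9989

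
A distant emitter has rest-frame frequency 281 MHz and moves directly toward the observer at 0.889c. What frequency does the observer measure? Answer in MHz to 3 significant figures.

f_obs ≈ 1160 MHz

Relativistic Doppler: f_obs = f_src √((1+β)/(1−β))
= 281 × √(1.8890/0.11100) = 281 × 4.1253 = 1160 MHz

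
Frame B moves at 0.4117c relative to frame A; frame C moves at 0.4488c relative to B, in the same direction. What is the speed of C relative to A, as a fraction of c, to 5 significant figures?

Compose boost 2: (0.4488 + 0.4117)/(1 + 0.4488×0.4117) = 0.86050/1.184771 = 0.72630

u ≈ 0.72630c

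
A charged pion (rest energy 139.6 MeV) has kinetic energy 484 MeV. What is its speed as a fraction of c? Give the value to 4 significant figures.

β ≈ 0.9746

γ = 1 + K/(m₀c²) = 1 + 484/139.6 = 4.46705
β = √(1 − 1/γ²) = 0.9746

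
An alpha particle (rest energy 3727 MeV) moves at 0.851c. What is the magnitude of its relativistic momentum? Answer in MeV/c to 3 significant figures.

p ≈ 6040 MeV/c

γ = 1/√(1 − 0.851²) = 1.9042
p = γβm₀c = 1.9042 × 0.851 × 3727 MeV/c = 6040 MeV/c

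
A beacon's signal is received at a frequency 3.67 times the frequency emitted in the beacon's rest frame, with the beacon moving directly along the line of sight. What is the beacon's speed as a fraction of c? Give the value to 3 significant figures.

f_obs/f_src = √((1+β)/(1−β)) = 3.67  ⇒  (1+β)/(1−β) = 13.469
β = |1 − D²|/(1 + D²) = |1 − 13.469|/(1 + 13.469) = 0.862

β ≈ 0.862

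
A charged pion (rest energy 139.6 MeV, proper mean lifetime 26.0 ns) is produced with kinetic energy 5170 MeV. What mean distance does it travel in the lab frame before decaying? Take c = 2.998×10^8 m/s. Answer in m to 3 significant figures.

d ≈ 296 m

γ = 1 + K/(m₀c²) = 1 + 5170/139.6 = 38.034
β = √(1 − 1/γ²) = 0.99965
Dilated lifetime: γτ₀ = 38.034 × 26.0 ns = 988.89 ns
d = βc·γτ₀ = 0.99965 × (2.998×10^8 m/s) × 9.8889×10^-7 s = 296 m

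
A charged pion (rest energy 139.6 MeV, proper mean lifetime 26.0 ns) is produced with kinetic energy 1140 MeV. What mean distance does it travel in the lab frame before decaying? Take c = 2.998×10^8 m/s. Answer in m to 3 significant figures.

d ≈ 71.0 m

γ = 1 + K/(m₀c²) = 1 + 1140/139.6 = 9.1662
β = √(1 − 1/γ²) = 0.99403
Dilated lifetime: γτ₀ = 9.1662 × 26.0 ns = 238.32 ns
d = βc·γτ₀ = 0.99403 × (2.998×10^8 m/s) × 2.3832×10^-7 s = 71.0 m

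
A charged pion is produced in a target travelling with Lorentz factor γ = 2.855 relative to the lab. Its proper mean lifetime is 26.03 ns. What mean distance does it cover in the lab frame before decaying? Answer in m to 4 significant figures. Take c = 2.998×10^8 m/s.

β = √(1 − 1/γ²) = √(1 − 1/2.855²) = 0.936652
Dilated lifetime: Δt = γτ₀ = 2.855 × 26.03 ns = 74.3157 ns
d = vΔt = 0.936652c × 74.3157 ns = 2.80808×10^8 m/s × 7.43157×10^-8 s = 20.87 m

d ≈ 20.87 m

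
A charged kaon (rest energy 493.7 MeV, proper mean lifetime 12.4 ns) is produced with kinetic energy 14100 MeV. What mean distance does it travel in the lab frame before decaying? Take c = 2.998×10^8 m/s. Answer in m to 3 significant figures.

d ≈ 110 m

γ = 1 + K/(m₀c²) = 1 + 14100/493.7 = 29.560
β = √(1 − 1/γ²) = 0.99943
Dilated lifetime: γτ₀ = 29.560 × 12.4 ns = 366.54 ns
d = βc·γτ₀ = 0.99943 × (2.998×10^8 m/s) × 3.6654×10^-7 s = 110 m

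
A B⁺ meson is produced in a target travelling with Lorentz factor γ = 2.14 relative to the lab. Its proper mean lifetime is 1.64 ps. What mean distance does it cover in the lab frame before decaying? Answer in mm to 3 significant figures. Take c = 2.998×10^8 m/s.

β = √(1 − 1/γ²) = √(1 − 1/2.14²) = 0.88410
Dilated lifetime: Δt = γτ₀ = 2.14 × 1.64 ps = 3.5096 ps
d = vΔt = 0.88410c × 3.5096 ps = 2.6505×10^8 m/s × 3.5096×10^-12 s = 0.930 mm

d ≈ 0.930 mm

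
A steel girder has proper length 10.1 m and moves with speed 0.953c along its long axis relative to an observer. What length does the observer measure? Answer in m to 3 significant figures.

γ = 1/√(1 − 0.953²) = 3.3007
Length contraction: L = L₀/γ = 10.1/3.3007 = 3.06 m

L ≈ 3.06 m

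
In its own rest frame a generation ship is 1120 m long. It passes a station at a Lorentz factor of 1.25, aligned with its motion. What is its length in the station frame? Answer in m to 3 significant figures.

γ = 1.25 (given)
Length contraction: L = L₀/γ = 1120/1.25 = 896 m

L ≈ 896 m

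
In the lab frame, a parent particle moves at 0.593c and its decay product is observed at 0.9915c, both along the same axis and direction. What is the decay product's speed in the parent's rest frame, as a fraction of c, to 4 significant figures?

Inverse velocity addition: u' = (u − v)/(1 − uv/c²)
= (0.9915 − 0.593)/(1 − 0.9915×0.593) = 0.3985/0.412041 = 0.9671

u' ≈ 0.9671c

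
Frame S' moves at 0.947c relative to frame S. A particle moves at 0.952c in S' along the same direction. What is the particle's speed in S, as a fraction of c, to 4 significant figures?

u ≈ 0.9987c

Relativistic velocity addition: u = (u' + v)/(1 + u'v/c²)
= (0.952 + 0.947)/(1 + 0.952×0.947) = 1.899/1.90154 = 0.9987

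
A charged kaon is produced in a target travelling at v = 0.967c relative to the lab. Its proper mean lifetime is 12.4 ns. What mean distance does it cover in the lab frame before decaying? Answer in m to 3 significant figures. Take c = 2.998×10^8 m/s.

γ = 1/√(1 − 0.967²) = 3.9250
Dilated lifetime: Δt = γτ₀ = 3.9250 × 12.4 ns = 48.670 ns
d = vΔt = 0.967c × 48.670 ns = 2.8991×10^8 m/s × 4.8670×10^-8 s = 14.1 m

d ≈ 14.1 m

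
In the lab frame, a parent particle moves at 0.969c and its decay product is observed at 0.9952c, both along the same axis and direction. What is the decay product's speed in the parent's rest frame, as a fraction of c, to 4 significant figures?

Inverse velocity addition: u' = (u − v)/(1 − uv/c²)
= (0.9952 − 0.969)/(1 − 0.9952×0.969) = 0.02620/0.0356512 = 0.7349

u' ≈ 0.7349c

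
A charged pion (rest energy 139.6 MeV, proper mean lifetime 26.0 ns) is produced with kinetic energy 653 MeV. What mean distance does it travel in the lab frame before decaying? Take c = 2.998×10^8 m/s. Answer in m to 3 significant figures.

d ≈ 43.6 m

γ = 1 + K/(m₀c²) = 1 + 653/139.6 = 5.6777
β = √(1 − 1/γ²) = 0.98437
Dilated lifetime: γτ₀ = 5.6777 × 26.0 ns = 147.62 ns
d = βc·γτ₀ = 0.98437 × (2.998×10^8 m/s) × 1.4762×10^-7 s = 43.6 m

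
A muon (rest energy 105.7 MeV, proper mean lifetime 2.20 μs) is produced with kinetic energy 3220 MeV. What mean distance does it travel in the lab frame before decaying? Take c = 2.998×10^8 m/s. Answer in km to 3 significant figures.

γ = 1 + K/(m₀c²) = 1 + 3220/105.7 = 31.464
β = √(1 − 1/γ²) = 0.99949
Dilated lifetime: γτ₀ = 31.464 × 2.20 μs = 69.220 μs
d = βc·γτ₀ = 0.99949 × (2.998×10^8 m/s) × 6.9220×10^-5 s = 20.7 km

d ≈ 20.7 km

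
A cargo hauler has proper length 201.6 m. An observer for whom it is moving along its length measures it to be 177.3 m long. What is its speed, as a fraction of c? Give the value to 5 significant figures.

γ = L₀/L = 201.6/177.3 = 1.137056
β = √(1 − 1/γ²) = 0.47596

β ≈ 0.47596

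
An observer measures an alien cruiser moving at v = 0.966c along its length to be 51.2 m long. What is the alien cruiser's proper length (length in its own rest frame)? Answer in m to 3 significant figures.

L₀ ≈ 198 m

γ = 1/√(1 − 0.966²) = 3.8678
L₀ = γL = 3.8678 × 51.2 = 198 m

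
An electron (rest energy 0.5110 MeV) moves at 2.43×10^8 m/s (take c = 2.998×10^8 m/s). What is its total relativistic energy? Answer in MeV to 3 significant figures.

β = v/c = 2.43×10^8 / 2.998×10^8 = 0.81054
γ = 1/√(1 − 0.81054²) = 1.7074
E = γm₀c² = 1.7074 × 0.5110 MeV = 0.872 MeV

E ≈ 0.872 MeV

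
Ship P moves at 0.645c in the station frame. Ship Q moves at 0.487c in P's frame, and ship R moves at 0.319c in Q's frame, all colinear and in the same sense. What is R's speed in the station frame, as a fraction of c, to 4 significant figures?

Compose boost 2: (0.487 + 0.645)/(1 + 0.487×0.645) = 1.132/1.31411 = 0.861416
Compose boost 3: (0.319 + 0.861416)/(1 + 0.319×0.861416) = 1.18042/1.27479 = 0.9260

u ≈ 0.9260c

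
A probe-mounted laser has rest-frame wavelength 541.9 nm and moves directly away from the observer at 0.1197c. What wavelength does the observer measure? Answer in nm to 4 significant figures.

λ_obs ≈ 611.2 nm

Relativistic Doppler: λ_obs = λ_src √((1+β)/(1−β))
= 541.9 × √(1.11970/0.880300) = 541.9 × 1.12781 = 611.2 nm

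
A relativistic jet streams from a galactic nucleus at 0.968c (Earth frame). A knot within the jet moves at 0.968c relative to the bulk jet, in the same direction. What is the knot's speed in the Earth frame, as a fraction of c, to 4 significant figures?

u ≈ 0.9995c

Relativistic velocity addition: u = (u' + v)/(1 + u'v/c²)
= (0.968 + 0.968)/(1 + 0.968×0.968) = 1.936/1.93702 = 0.9995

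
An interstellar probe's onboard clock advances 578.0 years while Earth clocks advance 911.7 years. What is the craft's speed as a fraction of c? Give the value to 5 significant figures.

β ≈ 0.77335

γ = Δt/τ₀ = 911.7/578.0 = 1.577336
β = √(1 − 1/γ²) = √(1 − 1/1.577336²) = 0.77335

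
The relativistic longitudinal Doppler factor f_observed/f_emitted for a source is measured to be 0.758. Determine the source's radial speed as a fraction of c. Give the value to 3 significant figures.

β ≈ 0.270

f_obs/f_src = √((1−β)/(1+β)) = 0.758  ⇒  (1−β)/(1+β) = 0.57456
β = |1 − D²|/(1 + D²) = |1 − 0.57456|/(1 + 0.57456) = 0.270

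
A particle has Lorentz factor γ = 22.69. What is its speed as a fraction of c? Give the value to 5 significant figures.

β = √(1 − 1/γ²) = √(1 − 1/22.69²) = √(0.9980576) = 0.99903

β ≈ 0.99903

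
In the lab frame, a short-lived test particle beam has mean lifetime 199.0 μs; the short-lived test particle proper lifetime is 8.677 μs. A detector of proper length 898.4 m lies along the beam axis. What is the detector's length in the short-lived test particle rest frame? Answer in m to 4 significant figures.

L ≈ 39.17 m

Time dilation ⇒ γ = Δt/τ₀ = 199.0/8.677 = 22.9342
Length contraction: L = L₀/γ = 898.4/22.9342 = 39.17 m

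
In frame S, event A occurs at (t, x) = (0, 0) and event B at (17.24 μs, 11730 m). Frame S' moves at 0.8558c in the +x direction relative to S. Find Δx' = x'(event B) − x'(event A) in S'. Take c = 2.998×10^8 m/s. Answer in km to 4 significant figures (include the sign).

Δx' ≈ 14.12 km

γ = 1/√(1 − 0.8558²) = 1.93309
Δx' = γ(Δx − vΔt) = 1.93309 × (11730 m − 0.8558×(2.998×10^8 m/s)×17.24×10^-6 s)
= 1.93309 × (7306.75 m) = 14.12 km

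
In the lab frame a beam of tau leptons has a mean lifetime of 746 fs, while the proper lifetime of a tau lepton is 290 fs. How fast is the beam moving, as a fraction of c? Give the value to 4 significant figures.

β ≈ 0.9213

γ = Δt/τ₀ = 746/290 = 2.57241
β = √(1 − 1/γ²) = √(1 − 1/2.57241²) = 0.9213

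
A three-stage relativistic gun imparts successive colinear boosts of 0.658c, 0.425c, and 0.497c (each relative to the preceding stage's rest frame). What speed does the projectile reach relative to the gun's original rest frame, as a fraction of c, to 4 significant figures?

Compose boost 2: (0.425 + 0.658)/(1 + 0.425×0.658) = 1.083/1.27965 = 0.846325
Compose boost 3: (0.497 + 0.846325)/(1 + 0.497×0.846325) = 1.34333/1.42062 = 0.9456

u ≈ 0.9456c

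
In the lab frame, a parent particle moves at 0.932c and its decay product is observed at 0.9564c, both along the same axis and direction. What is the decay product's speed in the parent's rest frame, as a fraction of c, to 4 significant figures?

u' ≈ 0.2246c

Inverse velocity addition: u' = (u − v)/(1 − uv/c²)
= (0.9564 − 0.932)/(1 − 0.9564×0.932) = 0.02440/0.108635 = 0.2246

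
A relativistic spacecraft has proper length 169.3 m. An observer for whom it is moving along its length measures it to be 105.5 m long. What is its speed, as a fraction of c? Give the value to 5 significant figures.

γ = L₀/L = 169.3/105.5 = 1.604739
β = √(1 − 1/γ²) = 0.78210

β ≈ 0.78210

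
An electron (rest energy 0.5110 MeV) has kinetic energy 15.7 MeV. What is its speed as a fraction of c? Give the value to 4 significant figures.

γ = 1 + K/(m₀c²) = 1 + 15.7/0.5110 = 31.7241
β = √(1 − 1/γ²) = 0.9995

β ≈ 0.9995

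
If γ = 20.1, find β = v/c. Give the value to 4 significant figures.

β ≈ 0.9988

β = √(1 − 1/γ²) = √(1 − 1/20.1²) = √(0.997525) = 0.9988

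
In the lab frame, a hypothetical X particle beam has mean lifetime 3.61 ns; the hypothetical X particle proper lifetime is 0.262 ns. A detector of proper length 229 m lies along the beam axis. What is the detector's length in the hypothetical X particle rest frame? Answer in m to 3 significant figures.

Time dilation ⇒ γ = Δt/τ₀ = 3.61/0.262 = 13.779
Length contraction: L = L₀/γ = 229/13.779 = 16.6 m

L ≈ 16.6 m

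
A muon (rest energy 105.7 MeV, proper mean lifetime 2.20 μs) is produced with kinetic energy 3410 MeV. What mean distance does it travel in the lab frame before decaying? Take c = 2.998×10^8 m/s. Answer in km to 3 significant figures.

d ≈ 21.9 km

γ = 1 + K/(m₀c²) = 1 + 3410/105.7 = 33.261
β = √(1 − 1/γ²) = 0.99955
Dilated lifetime: γτ₀ = 33.261 × 2.20 μs = 73.174 μs
d = βc·γτ₀ = 0.99955 × (2.998×10^8 m/s) × 7.3174×10^-5 s = 21.9 km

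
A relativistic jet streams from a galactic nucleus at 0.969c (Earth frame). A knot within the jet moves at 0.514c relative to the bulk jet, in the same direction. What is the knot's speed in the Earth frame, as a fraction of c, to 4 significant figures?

Relativistic velocity addition: u = (u' + v)/(1 + u'v/c²)
= (0.514 + 0.969)/(1 + 0.514×0.969) = 1.483/1.49807 = 0.9899

u ≈ 0.9899c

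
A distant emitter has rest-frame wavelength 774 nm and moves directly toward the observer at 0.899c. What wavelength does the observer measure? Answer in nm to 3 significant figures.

λ_obs ≈ 179 nm

Relativistic Doppler: λ_obs = λ_src √((1−β)/(1+β))
= 774 × √(0.10100/1.8990) = 774 × 0.23062 = 179 nm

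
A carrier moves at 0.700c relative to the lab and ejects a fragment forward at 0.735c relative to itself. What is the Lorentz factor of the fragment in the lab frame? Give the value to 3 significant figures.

γ ≈ 3.13

u_lab = (0.735 + 0.700)/(1 + 0.735×0.700) = 1.435/1.51450 = 0.947507
γ = 1/√(1 − 0.947507²) = 3.13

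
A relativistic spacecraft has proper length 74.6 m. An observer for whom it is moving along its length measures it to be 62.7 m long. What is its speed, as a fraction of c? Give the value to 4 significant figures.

γ = L₀/L = 74.6/62.7 = 1.18979
β = √(1 − 1/γ²) = 0.5418

β ≈ 0.5418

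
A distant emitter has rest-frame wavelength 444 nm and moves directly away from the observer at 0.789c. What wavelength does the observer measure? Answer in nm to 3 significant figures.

Relativistic Doppler: λ_obs = λ_src √((1+β)/(1−β))
= 444 × √(1.7890/0.21100) = 444 × 2.9118 = 1290 nm

λ_obs ≈ 1290 nm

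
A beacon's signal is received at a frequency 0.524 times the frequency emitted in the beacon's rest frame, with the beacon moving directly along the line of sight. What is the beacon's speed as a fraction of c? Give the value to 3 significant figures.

β ≈ 0.569

f_obs/f_src = √((1−β)/(1+β)) = 0.524  ⇒  (1−β)/(1+β) = 0.27458
β = |1 − D²|/(1 + D²) = |1 − 0.27458|/(1 + 0.27458) = 0.569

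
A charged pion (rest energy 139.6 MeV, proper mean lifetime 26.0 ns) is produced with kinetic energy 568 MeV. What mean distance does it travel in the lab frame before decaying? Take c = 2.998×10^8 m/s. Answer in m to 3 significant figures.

γ = 1 + K/(m₀c²) = 1 + 568/139.6 = 5.0688
β = √(1 − 1/γ²) = 0.98035
Dilated lifetime: γτ₀ = 5.0688 × 26.0 ns = 131.79 ns
d = βc·γτ₀ = 0.98035 × (2.998×10^8 m/s) × 1.3179×10^-7 s = 38.7 m

d ≈ 38.7 m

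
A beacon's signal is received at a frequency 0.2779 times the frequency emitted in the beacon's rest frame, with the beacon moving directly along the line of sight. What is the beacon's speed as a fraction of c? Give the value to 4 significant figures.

f_obs/f_src = √((1−β)/(1+β)) = 0.2779  ⇒  (1−β)/(1+β) = 0.0772284
β = |1 − D²|/(1 + D²) = |1 − 0.0772284|/(1 + 0.0772284) = 0.8566

β ≈ 0.8566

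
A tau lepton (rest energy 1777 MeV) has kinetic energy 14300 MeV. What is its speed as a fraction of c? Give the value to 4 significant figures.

γ = 1 + K/(m₀c²) = 1 + 14300/1777 = 9.04727
β = √(1 − 1/γ²) = 0.9939

β ≈ 0.9939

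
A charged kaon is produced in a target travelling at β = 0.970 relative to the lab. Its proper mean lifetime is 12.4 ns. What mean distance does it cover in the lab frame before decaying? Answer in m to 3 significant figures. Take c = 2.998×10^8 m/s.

γ = 1/√(1 − 0.970²) = 4.1135
Dilated lifetime: Δt = γτ₀ = 4.1135 × 12.4 ns = 51.007 ns
d = vΔt = 0.970c × 51.007 ns = 2.9081×10^8 m/s × 5.1007×10^-8 s = 14.8 m

d ≈ 14.8 m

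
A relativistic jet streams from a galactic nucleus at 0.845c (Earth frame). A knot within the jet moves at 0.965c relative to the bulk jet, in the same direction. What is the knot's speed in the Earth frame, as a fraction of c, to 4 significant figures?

Relativistic velocity addition: u = (u' + v)/(1 + u'v/c²)
= (0.965 + 0.845)/(1 + 0.965×0.845) = 1.810/1.81542 = 0.9970

u ≈ 0.9970c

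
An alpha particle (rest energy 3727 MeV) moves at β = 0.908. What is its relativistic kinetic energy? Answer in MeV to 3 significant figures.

K ≈ 5170 MeV

γ = 1/√(1 − 0.908²) = 2.3868
K = (γ − 1)m₀c² = (2.3868 − 1) × 3727 MeV = 1.3868 × 3727 MeV = 5170 MeV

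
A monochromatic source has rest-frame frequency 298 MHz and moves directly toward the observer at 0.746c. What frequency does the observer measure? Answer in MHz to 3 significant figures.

Relativistic Doppler: f_obs = f_src √((1+β)/(1−β))
= 298 × √(1.7460/0.25400) = 298 × 2.6218 = 781 MHz

f_obs ≈ 781 MHz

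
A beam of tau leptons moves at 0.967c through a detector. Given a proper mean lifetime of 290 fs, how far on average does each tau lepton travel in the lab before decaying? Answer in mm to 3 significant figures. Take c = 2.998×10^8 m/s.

d ≈ 0.330 mm

γ = 1/√(1 − 0.967²) = 3.9250
Dilated lifetime: Δt = γτ₀ = 3.9250 × 290 fs = 1138.3 fs
d = vΔt = 0.967c × 1138.3 fs = 2.8991×10^8 m/s × 1.1383×10^-12 s = 0.330 mm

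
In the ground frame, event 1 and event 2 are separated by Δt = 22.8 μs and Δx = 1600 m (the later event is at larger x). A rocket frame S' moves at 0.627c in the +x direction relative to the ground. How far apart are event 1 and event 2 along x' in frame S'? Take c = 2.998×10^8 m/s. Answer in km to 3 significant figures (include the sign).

γ = 1/√(1 − 0.627²) = 1.2837
Δx' = γ(Δx − vΔt) = 1.2837 × (1600 m − 0.627×(2.998×10^8 m/s)×22.8×10^-6 s)
= 1.2837 × (-2685.8 m) = -3.45 km

Δx' ≈ -3.45 km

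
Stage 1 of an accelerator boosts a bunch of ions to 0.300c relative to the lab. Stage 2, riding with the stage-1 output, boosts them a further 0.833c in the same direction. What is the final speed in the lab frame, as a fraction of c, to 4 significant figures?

u ≈ 0.9065c

Compose boost 2: (0.833 + 0.300)/(1 + 0.833×0.300) = 1.133/1.24990 = 0.9065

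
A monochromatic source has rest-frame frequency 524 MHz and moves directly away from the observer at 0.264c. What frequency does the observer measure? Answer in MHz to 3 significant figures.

f_obs ≈ 400 MHz

Relativistic Doppler: f_obs = f_src √((1−β)/(1+β))
= 524 × √(0.73600/1.2640) = 524 × 0.76307 = 400 MHz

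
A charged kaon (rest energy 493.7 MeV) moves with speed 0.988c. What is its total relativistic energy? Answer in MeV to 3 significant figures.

γ = 1/√(1 − 0.988²) = 6.4744
E = γm₀c² = 6.4744 × 493.7 MeV = 3200 MeV

E ≈ 3200 MeV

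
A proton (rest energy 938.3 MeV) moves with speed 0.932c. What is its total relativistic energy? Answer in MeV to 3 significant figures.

E ≈ 2590 MeV

γ = 1/√(1 − 0.932²) = 2.7589
E = γm₀c² = 2.7589 × 938.3 MeV = 2590 MeV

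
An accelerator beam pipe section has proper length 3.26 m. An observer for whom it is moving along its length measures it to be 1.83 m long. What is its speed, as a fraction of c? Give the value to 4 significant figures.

β ≈ 0.8276

γ = L₀/L = 3.26/1.83 = 1.78142
β = √(1 − 1/γ²) = 0.8276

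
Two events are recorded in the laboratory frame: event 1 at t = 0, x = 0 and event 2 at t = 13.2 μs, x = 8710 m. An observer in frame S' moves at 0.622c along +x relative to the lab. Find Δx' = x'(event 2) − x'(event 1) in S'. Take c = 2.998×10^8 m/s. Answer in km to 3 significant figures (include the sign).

γ = 1/√(1 − 0.622²) = 1.2771
Δx' = γ(Δx − vΔt) = 1.2771 × (8710 m − 0.622×(2.998×10^8 m/s)×13.2×10^-6 s)
= 1.2771 × (6248.5 m) = 7.98 km

Δx' ≈ 7.98 km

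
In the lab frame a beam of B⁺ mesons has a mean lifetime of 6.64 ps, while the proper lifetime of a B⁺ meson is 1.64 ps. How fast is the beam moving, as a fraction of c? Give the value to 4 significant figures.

β ≈ 0.9690

γ = Δt/τ₀ = 6.64/1.64 = 4.04878
β = √(1 − 1/γ²) = √(1 − 1/4.04878²) = 0.9690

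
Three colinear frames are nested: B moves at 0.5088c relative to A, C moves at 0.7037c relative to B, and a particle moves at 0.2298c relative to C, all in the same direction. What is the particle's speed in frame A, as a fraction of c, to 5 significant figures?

Compose boost 2: (0.7037 + 0.5088)/(1 + 0.7037×0.5088) = 1.2125/1.358043 = 0.8928292
Compose boost 3: (0.2298 + 0.8928292)/(1 + 0.2298×0.8928292) = 1.122629/1.205172 = 0.93151

u ≈ 0.93151c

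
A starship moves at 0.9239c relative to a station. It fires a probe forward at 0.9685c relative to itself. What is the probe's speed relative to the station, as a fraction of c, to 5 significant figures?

u ≈ 0.99873c

Relativistic velocity addition: u = (u' + v)/(1 + u'v/c²)
= (0.9685 + 0.9239)/(1 + 0.9685×0.9239) = 1.8924/1.894797 = 0.99873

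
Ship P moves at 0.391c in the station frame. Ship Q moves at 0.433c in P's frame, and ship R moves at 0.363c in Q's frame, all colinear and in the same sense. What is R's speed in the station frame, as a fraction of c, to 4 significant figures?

u ≈ 0.8502c

Compose boost 2: (0.433 + 0.391)/(1 + 0.433×0.391) = 0.8240/1.16930 = 0.704693
Compose boost 3: (0.363 + 0.704693)/(1 + 0.363×0.704693) = 1.06769/1.25580 = 0.8502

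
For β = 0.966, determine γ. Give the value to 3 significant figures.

γ = 1/√(1 − β²) = 1/√(1 − 0.966²) = 1/√(0.066844) = 3.87

γ ≈ 3.87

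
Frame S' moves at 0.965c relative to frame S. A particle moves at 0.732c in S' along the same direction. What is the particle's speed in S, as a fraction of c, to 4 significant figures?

Relativistic velocity addition: u = (u' + v)/(1 + u'v/c²)
= (0.732 + 0.965)/(1 + 0.732×0.965) = 1.697/1.70638 = 0.9945

u ≈ 0.9945c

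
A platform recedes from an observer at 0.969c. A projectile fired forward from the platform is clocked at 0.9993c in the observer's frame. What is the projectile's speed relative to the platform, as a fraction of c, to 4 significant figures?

u' ≈ 0.9565c

Inverse velocity addition: u' = (u − v)/(1 − uv/c²)
= (0.9993 − 0.969)/(1 − 0.9993×0.969) = 0.03030/0.0316783 = 0.9565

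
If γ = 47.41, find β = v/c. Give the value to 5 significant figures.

β = √(1 − 1/γ²) = √(1 − 1/47.41²) = √(0.9995551) = 0.99978

β ≈ 0.99978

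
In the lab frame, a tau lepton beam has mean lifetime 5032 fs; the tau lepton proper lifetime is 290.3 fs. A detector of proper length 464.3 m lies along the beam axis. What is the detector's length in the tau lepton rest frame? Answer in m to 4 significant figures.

L ≈ 26.79 m

Time dilation ⇒ γ = Δt/τ₀ = 5032/290.3 = 17.3338
Length contraction: L = L₀/γ = 464.3/17.3338 = 26.79 m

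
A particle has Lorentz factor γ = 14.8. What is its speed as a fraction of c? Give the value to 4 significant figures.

β = √(1 − 1/γ²) = √(1 − 1/14.8²) = √(0.995435) = 0.9977

β ≈ 0.9977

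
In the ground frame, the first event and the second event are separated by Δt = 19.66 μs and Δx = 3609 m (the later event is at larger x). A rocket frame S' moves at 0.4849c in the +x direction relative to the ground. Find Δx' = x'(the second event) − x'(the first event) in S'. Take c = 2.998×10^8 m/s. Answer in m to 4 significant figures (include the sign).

γ = 1/√(1 − 0.4849²) = 1.14342
Δx' = γ(Δx − vΔt) = 1.14342 × (3609 m − 0.4849×(2.998×10^8 m/s)×19.66×10^-6 s)
= 1.14342 × (750.966 m) = 858.7 m

Δx' ≈ 858.7 m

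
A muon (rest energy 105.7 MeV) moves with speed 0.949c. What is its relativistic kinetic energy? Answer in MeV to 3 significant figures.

γ = 1/√(1 − 0.949²) = 3.1718
K = (γ − 1)m₀c² = (3.1718 − 1) × 105.7 MeV = 2.1718 × 105.7 MeV = 230 MeV

K ≈ 230 MeV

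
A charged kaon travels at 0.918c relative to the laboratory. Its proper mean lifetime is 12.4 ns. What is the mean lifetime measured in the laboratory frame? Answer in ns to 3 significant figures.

γ = 1/√(1 − 0.918²) = 2.5216
Time dilation: Δt = γτ₀ = 2.5216 × 12.4 ns = 31.3 ns

Δt ≈ 31.3 ns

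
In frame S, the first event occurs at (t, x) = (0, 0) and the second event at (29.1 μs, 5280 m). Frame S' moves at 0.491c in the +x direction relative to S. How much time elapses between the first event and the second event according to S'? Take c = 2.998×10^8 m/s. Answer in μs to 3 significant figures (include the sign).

γ = 1/√(1 − 0.491²) = 1.1479
Δt' = γ(Δt − vΔx/c²) = 1.1479 × (29.1 μs − 0.491×5280 m / (2.998×10^8 m/s))
= 1.1479 × (20.453 μs) = 23.5 μs

Δt' ≈ 23.5 μs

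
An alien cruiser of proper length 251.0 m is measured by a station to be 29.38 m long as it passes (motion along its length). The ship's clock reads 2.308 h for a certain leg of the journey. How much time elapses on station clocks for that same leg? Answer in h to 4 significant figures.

Δt ≈ 19.72 h

Length contraction ⇒ γ = L₀/L = 251.0/29.38 = 8.54323
Time dilation: Δt = γτ₀ = 8.54323 × 2.308 h = 19.72 h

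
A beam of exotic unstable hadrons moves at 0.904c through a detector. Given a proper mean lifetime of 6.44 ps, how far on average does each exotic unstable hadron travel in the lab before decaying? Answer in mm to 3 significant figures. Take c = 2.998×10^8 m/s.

d ≈ 4.08 mm

γ = 1/√(1 − 0.904²) = 2.3390
Dilated lifetime: Δt = γτ₀ = 2.3390 × 6.44 ps = 15.063 ps
d = vΔt = 0.904c × 15.063 ps = 2.7102×10^8 m/s × 1.5063×10^-11 s = 4.08 mm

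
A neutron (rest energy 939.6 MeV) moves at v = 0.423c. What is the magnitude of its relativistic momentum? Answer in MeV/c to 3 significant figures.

γ = 1/√(1 − 0.423²) = 1.1036
p = γβm₀c = 1.1036 × 0.423 × 939.6 MeV/c = 439 MeV/c

p ≈ 439 MeV/c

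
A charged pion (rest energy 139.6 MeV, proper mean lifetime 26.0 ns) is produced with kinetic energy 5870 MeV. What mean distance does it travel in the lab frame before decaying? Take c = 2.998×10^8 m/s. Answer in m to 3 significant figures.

d ≈ 335 m

γ = 1 + K/(m₀c²) = 1 + 5870/139.6 = 43.049
β = √(1 − 1/γ²) = 0.99973
Dilated lifetime: γτ₀ = 43.049 × 26.0 ns = 1119.3 ns
d = βc·γτ₀ = 0.99973 × (2.998×10^8 m/s) × 1.1193×10^-6 s = 335 m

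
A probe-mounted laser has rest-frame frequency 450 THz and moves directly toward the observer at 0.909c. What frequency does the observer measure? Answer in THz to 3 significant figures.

Relativistic Doppler: f_obs = f_src √((1+β)/(1−β))
= 450 × √(1.9090/0.091000) = 450 × 4.5802 = 2060 THz

f_obs ≈ 2060 THz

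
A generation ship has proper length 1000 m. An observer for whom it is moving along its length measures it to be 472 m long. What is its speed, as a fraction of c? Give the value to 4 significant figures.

β ≈ 0.8816

γ = L₀/L = 1000/472 = 2.11864
β = √(1 − 1/γ²) = 0.8816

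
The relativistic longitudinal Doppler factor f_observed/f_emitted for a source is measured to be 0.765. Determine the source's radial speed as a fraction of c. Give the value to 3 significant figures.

f_obs/f_src = √((1−β)/(1+β)) = 0.765  ⇒  (1−β)/(1+β) = 0.58522
β = |1 − D²|/(1 + D²) = |1 − 0.58522|/(1 + 0.58522) = 0.262

β ≈ 0.262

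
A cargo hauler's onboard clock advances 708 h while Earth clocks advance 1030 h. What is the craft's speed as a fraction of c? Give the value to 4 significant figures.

β ≈ 0.7263

γ = Δt/τ₀ = 1030/708 = 1.45480
β = √(1 − 1/γ²) = √(1 − 1/1.45480²) = 0.7263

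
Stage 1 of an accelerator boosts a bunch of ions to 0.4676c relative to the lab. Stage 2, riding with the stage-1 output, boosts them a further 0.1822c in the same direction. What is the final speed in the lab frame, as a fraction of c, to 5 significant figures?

u ≈ 0.59879c

Compose boost 2: (0.1822 + 0.4676)/(1 + 0.1822×0.4676) = 0.64980/1.085197 = 0.59879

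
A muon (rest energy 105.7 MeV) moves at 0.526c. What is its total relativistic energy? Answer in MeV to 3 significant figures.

E ≈ 124 MeV

γ = 1/√(1 − 0.526²) = 1.1758
E = γm₀c² = 1.1758 × 105.7 MeV = 124 MeV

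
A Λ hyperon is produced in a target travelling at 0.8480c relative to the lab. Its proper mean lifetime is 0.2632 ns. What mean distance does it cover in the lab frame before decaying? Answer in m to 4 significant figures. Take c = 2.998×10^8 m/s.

γ = 1/√(1 − 0.8480²) = 1.88681
Dilated lifetime: Δt = γτ₀ = 1.88681 × 0.2632 ns = 0.496607 ns
d = vΔt = 0.8480c × 0.496607 ns = 2.54230×10^8 m/s × 4.96607×10^-10 s = 0.1263 m

d ≈ 0.1263 m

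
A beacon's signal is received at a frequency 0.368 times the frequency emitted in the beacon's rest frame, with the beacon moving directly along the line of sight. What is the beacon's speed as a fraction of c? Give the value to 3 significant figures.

f_obs/f_src = √((1−β)/(1+β)) = 0.368  ⇒  (1−β)/(1+β) = 0.13542
β = |1 − D²|/(1 + D²) = |1 − 0.13542|/(1 + 0.13542) = 0.761

β ≈ 0.761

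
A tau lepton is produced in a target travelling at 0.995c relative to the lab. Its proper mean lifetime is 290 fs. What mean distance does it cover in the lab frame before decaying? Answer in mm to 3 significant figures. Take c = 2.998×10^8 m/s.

γ = 1/√(1 − 0.995²) = 10.013
Dilated lifetime: Δt = γτ₀ = 10.013 × 290 fs = 2903.6 fs
d = vΔt = 0.995c × 2903.6 fs = 2.9830×10^8 m/s × 2.9036×10^-12 s = 0.866 mm

d ≈ 0.866 mm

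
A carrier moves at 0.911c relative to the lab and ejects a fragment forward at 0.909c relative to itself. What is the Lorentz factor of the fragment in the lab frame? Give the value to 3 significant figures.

γ ≈ 10.6

u_lab = (0.909 + 0.911)/(1 + 0.909×0.911) = 1.820/1.82810 = 0.995570
γ = 1/√(1 − 0.995570²) = 10.6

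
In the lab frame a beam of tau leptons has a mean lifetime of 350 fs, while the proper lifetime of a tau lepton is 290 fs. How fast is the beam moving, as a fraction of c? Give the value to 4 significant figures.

β ≈ 0.5599

γ = Δt/τ₀ = 350/290 = 1.20690
β = √(1 − 1/γ²) = √(1 − 1/1.20690²) = 0.5599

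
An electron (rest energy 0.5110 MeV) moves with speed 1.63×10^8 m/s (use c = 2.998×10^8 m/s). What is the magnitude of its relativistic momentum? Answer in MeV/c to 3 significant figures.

p ≈ 0.331 MeV/c

β = v/c = 1.63×10^8 / 2.998×10^8 = 0.54370
γ = 1/√(1 − 0.54370²) = 1.1915
p = γβm₀c = 1.1915 × 0.54370 × 0.5110 MeV/c = 0.331 MeV/c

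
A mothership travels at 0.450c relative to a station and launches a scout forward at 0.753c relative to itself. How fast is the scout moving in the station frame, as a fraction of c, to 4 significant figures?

Compose boost 2: (0.753 + 0.450)/(1 + 0.753×0.450) = 1.203/1.33885 = 0.8985

u ≈ 0.8985c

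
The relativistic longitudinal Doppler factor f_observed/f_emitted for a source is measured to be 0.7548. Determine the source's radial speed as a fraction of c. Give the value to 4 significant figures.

β ≈ 0.2741

f_obs/f_src = √((1−β)/(1+β)) = 0.7548  ⇒  (1−β)/(1+β) = 0.569723
β = |1 − D²|/(1 + D²) = |1 − 0.569723|/(1 + 0.569723) = 0.2741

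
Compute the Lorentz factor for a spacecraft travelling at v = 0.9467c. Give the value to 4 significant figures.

γ = 1/√(1 − β²) = 1/√(1 − 0.9467²) = 1/√(0.103759) = 3.104

γ ≈ 3.104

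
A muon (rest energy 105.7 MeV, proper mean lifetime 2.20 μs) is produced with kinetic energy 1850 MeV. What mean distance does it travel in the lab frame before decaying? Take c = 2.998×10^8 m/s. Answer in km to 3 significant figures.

γ = 1 + K/(m₀c²) = 1 + 1850/105.7 = 18.502
β = √(1 − 1/γ²) = 0.99854
Dilated lifetime: γτ₀ = 18.502 × 2.20 μs = 40.705 μs
d = βc·γτ₀ = 0.99854 × (2.998×10^8 m/s) × 4.0705×10^-5 s = 12.2 km

d ≈ 12.2 km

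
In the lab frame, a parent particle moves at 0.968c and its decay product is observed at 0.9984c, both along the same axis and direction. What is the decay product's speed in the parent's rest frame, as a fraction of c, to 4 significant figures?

Inverse velocity addition: u' = (u − v)/(1 − uv/c²)
= (0.9984 − 0.968)/(1 − 0.9984×0.968) = 0.03040/0.0335488 = 0.9061

u' ≈ 0.9061c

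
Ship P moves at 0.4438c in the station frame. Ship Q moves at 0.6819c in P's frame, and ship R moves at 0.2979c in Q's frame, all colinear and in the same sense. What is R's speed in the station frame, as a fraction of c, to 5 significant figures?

Compose boost 2: (0.6819 + 0.4438)/(1 + 0.6819×0.4438) = 1.1257/1.302627 = 0.8641766
Compose boost 3: (0.2979 + 0.8641766)/(1 + 0.2979×0.8641766) = 1.162077/1.257438 = 0.92416

u ≈ 0.92416c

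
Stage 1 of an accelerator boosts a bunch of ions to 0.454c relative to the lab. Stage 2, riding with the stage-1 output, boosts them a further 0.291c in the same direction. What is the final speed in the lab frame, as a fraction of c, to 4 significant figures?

u ≈ 0.6581c

Compose boost 2: (0.291 + 0.454)/(1 + 0.291×0.454) = 0.7450/1.13211 = 0.6581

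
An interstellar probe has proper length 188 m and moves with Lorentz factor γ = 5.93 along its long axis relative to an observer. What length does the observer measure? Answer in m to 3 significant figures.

L ≈ 31.7 m

γ = 5.93 (given)
Length contraction: L = L₀/γ = 188/5.93 = 31.7 m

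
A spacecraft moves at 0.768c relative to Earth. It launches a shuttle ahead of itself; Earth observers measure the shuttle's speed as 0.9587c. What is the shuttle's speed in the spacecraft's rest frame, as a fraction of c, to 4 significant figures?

Inverse velocity addition: u' = (u − v)/(1 − uv/c²)
= (0.9587 − 0.768)/(1 − 0.9587×0.768) = 0.1907/0.263718 = 0.7231

u' ≈ 0.7231c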